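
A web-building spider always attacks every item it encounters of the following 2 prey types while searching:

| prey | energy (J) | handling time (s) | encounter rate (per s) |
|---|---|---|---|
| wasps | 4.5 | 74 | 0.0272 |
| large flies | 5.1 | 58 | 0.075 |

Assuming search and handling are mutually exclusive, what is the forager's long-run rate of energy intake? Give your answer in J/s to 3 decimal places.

0.069 J/s

R = (0.0272×4.5 + 0.075×5.1) / (1 + 0.0272×74 + 0.075×58) = 0.5049/7.363 = 0.06857 J/s.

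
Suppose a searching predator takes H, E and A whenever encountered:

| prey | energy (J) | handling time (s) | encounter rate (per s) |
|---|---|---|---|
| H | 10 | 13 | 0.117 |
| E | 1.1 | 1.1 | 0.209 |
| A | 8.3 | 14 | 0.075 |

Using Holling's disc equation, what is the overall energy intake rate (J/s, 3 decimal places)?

0.532 J/s

R = Σλ_iE_i / (1 + Σλ_ih_i)
Numerator: 0.117×10 + 0.209×1.1 + 0.075×8.3 = 2.022
Denominator: 1 + 0.117×13 + 0.209×1.1 + 0.075×14 = 3.801
R = 2.022/3.801 = 0.5321 J/s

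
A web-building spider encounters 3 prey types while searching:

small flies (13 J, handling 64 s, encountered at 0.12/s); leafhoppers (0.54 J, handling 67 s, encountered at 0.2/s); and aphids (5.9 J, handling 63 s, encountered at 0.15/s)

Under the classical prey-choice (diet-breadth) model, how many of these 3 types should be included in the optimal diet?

E/h in descending order: small flies 0.203, aphids 0.0937, leafhoppers 0.00806 J/s. The optimal diet is the largest prefix of this list for which every included type satisfies E_i/h_i > R on the types above it.
Rate on top 1: 0.1797. aphids: 0.0937 < 0.1797 → exclude; stop.
Optimal diet: small flies — 1 of 3 types.

1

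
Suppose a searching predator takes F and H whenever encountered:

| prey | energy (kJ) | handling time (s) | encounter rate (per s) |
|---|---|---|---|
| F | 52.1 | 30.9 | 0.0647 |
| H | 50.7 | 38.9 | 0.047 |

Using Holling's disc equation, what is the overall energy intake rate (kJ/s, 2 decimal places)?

1.19 kJ/s

Energy encountered per unit search time: 0.0647×52.1 + 0.047×50.7 = 5.754 kJ/s.
Handling time per unit search time: 0.0647×30.9 + 0.047×38.9 = 3.828.
Rate = 5.754/(1 + 3.828) = 1.192 kJ/s.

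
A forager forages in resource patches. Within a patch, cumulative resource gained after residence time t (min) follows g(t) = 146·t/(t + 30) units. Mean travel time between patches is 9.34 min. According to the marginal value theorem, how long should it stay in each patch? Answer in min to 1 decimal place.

By the marginal value theorem, leave when the instantaneous gain rate g'(t) equals the habitat-wide average g(t)/(T + t).
g'(t) = 146·30/(t + 30)². Setting 146·30/(t+30)² = 146t/[(t+30)(9.34+t)] gives 30(9.34+t) = t(t+30), so t² = 30×9.34 = 280.2.
t* = √280.2 = 16.74 min.

16.7 min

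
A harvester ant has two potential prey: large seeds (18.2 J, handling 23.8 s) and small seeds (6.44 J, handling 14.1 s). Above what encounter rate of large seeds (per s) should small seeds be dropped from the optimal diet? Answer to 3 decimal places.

0.062 per s

The zero-one rule: include small seeds iff E₂/h₂ > λE₁/(1+λh₁). Equality gives the switch point.
λE₁h₂ = E₂ + λE₂h₁ ⇒ λ = E₂/(E₁h₂ − E₂h₁) = 6.44/(256.6 − 153.3) = 0.06231 per s.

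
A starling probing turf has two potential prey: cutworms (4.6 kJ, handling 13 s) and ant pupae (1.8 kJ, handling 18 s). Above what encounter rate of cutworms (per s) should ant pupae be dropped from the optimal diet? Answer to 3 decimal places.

0.030 per s

Drop ant pupae once their profitability E₂/h₂ falls below the rate achievable on cutworms alone: E₂/h₂ = λE₁/(1 + λh₁).
Solve for λ: λE₁h₂ = E₂(1 + λh₁) → λ(E₁h₂ − E₂h₁) = E₂ → λ = E₂/(E₁h₂ − E₂h₁).
λ = 1.8/(4.6×18 − 1.8×13) = 1.8/59.4 = 0.0303 per s.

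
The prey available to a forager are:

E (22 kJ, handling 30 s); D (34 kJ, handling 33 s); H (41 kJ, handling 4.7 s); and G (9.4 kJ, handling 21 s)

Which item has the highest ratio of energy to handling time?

H

Profitability E/h (kJ/s): E = 22/30 = 0.733, D = 34/33 = 1.03, H = 41/4.7 = 8.72, G = 9.4/21 = 0.448.
Ranked: H > D > E > G.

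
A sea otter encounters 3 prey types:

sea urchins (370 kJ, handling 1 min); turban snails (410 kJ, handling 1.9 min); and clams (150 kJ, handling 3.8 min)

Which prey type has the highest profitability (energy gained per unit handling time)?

Profitability E/h (kJ/min): sea urchins = 370/1 = 370, turban snails = 410/1.9 = 216, clams = 150/3.8 = 39.5.
Ranked: sea urchins > turban snails > clams.

sea urchins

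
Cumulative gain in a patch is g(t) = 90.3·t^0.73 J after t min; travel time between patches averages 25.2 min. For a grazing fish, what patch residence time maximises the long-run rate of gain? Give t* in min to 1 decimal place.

68.1 min

Maximise g(t)/(T+t): set derivative to zero → g'(t)(T+t) = g(t).
g'(t) = 0.73·90.3·t^-0.27. Setting 0.73·90.3·t^-0.27 = 90.3·t^0.73/(25.2+t) gives 0.73(25.2+t) = t, so 0.27·t = 0.73×25.2.
t* = 0.73×25.2/0.27 = 68.13 min.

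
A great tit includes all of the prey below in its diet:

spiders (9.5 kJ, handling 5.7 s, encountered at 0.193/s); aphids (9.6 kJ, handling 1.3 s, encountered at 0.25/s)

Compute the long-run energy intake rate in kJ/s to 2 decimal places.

1.75 kJ/s

R = (0.193×9.5 + 0.25×9.6) / (1 + 0.193×5.7 + 0.25×1.3) = 4.234/2.425 = 1.746 kJ/s.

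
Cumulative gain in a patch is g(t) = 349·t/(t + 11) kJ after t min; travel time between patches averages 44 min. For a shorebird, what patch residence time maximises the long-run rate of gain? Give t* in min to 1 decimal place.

Maximise g(t)/(T+t): set derivative to zero → g'(t)(T+t) = g(t).
g'(t) = 349·11/(t + 11)². Setting 349·11/(t+11)² = 349t/[(t+11)(44+t)] gives 11(44+t) = t(t+11), so t² = 11×44 = 484.
t* = √484 = 22 min.

22.0 min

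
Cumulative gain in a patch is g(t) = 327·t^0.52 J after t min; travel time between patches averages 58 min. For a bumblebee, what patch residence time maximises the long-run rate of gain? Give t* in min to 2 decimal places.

By the marginal value theorem, leave when the instantaneous gain rate g'(t) equals the habitat-wide average g(t)/(T + t).
g'(t) = 0.52·327·t^-0.48. Setting 0.52·327·t^-0.48 = 327·t^0.52/(58+t) gives 0.52(58+t) = t, so 0.48·t = 0.52×58.
t* = 0.52×58/0.48 = 62.83 min.

62.83 min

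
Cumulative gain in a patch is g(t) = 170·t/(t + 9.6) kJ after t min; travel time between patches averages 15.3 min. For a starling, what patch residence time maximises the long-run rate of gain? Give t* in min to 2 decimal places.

12.12 min

Maximise g(t)/(T+t): set derivative to zero → g'(t)(T+t) = g(t).
g'(t) = 170·9.6/(t + 9.6)². Setting 170·9.6/(t+9.6)² = 170t/[(t+9.6)(15.3+t)] gives 9.6(15.3+t) = t(t+9.6), so t² = 9.6×15.3 = 146.9.
t* = √146.9 = 12.12 min.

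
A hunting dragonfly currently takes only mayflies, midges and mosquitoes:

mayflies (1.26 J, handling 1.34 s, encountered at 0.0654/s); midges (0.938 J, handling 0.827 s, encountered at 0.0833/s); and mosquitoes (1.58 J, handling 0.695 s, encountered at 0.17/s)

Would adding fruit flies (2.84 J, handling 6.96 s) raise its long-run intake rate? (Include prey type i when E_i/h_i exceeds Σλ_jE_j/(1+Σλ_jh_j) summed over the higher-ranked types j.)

Yes

Intake rate on the current diet: R = (0.0654×1.26 + 0.0833×0.938 + 0.17×1.58) / (1 + 0.0654×1.34 + 0.0833×0.827 + 0.17×0.695) = 0.4291/1.275 = 0.3367 J/s.
Profitability of fruit flies: 2.84/6.96 = 0.408 J/s.
Since 0.408 > R, including fruit flies increases the long-run rate.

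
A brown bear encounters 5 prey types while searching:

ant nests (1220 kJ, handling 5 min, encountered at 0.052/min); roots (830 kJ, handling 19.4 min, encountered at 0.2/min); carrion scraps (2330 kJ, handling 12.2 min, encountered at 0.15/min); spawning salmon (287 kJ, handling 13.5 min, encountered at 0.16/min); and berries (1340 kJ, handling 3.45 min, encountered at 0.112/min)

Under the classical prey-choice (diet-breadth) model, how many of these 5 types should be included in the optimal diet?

E/h in descending order: berries 388, ant nests 244, carrion scraps 191, roots 42.8, spawning salmon 21.3 kJ/min. The optimal diet is the largest prefix of this list for which every included type satisfies E_i/h_i > R on the types above it.
Rate on top 1: 108.3. ant nests: 244 > 108.3 → include.
Rate on top 2: 129.7. carrion scraps: 191 > 129.7 → include.
Rate on top 3: 162. roots: 42.8 < 162 → exclude; stop.
Optimal diet: berries, ant nests, carrion scraps — 3 of 5 types.

3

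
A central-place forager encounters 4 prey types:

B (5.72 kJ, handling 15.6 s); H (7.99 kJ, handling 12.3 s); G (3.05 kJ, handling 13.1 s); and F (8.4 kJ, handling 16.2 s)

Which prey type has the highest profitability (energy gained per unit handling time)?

Profitability E/h (kJ/s): B = 5.72/15.6 = 0.367, H = 7.99/12.3 = 0.65, G = 3.05/13.1 = 0.233, F = 8.4/16.2 = 0.519.
Ranked: H > F > B > G.

H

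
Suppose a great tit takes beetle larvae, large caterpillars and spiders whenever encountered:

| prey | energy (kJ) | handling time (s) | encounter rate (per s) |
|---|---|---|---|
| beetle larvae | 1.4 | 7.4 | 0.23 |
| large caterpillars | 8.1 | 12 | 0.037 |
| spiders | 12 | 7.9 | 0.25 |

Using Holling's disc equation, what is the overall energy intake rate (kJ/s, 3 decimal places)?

0.707 kJ/s

R = (0.23×1.4 + 0.037×8.1 + 0.25×12) / (1 + 0.23×7.4 + 0.037×12 + 0.25×7.9) = 3.622/5.121 = 0.7072 kJ/s.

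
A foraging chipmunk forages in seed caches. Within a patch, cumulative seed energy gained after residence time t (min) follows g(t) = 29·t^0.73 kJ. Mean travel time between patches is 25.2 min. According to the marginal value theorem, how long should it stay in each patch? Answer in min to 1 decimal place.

68.1 min

Optimal t* satisfies g'(t*) = g(t*)/(T + t*).
g'(t) = 0.73·29·t^-0.27. Setting 0.73·29·t^-0.27 = 29·t^0.73/(25.2+t) gives 0.73(25.2+t) = t, so 0.27·t = 0.73×25.2.
t* = 0.73×25.2/0.27 = 68.13 min.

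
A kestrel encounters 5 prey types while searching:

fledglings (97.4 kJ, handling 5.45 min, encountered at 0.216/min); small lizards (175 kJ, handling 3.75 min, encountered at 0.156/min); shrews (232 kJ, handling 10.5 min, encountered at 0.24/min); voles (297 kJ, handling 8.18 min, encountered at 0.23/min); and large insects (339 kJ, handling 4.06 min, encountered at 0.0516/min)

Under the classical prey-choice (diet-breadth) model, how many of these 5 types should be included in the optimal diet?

3

Profitabilities (E/h, kJ/min): large insects 83.5, small lizards 46.7, voles 36.3, shrews 22.1, fledglings 17.9. Add prey in this order while the next type's profitability exceeds the intake rate on those already taken.
Rate on top 1: 14.46. small lizards: 46.7 > 14.46 → include.
Rate on top 2: 24.96. voles: 36.3 > 24.96 → include.
Rate on top 3: 30.77. shrews: 22.1 < 30.77 → exclude; stop.
Optimal diet: large insects, small lizards, voles — 3 of 5 types.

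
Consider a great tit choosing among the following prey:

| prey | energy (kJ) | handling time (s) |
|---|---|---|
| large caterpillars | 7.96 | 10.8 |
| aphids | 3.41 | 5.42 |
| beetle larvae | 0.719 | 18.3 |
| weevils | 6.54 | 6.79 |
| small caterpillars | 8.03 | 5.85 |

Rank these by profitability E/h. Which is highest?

Profitability E/h (kJ/s): large caterpillars = 7.96/10.8 = 0.737, aphids = 3.41/5.42 = 0.629, beetle larvae = 0.719/18.3 = 0.0393, weevils = 6.54/6.79 = 0.963, small caterpillars = 8.03/5.85 = 1.37.
Ranked: small caterpillars > weevils > large caterpillars > aphids > beetle larvae.

small caterpillars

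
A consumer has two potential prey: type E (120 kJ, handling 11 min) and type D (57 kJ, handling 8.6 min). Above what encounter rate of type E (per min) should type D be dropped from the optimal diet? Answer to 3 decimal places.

Drop type D once their profitability E₂/h₂ falls below the rate achievable on type E alone: E₂/h₂ = λE₁/(1 + λh₁).
Solve for λ: λE₁h₂ = E₂(1 + λh₁) → λ(E₁h₂ − E₂h₁) = E₂ → λ = E₂/(E₁h₂ − E₂h₁).
λ = 57/(120×8.6 − 57×11) = 57/405 = 0.1407 per min.

0.141 per min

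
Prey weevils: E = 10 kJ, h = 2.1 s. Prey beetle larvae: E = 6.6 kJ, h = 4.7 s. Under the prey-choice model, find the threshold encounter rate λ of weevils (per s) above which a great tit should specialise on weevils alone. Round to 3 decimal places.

0.199 per s

At the threshold, the rate on weevils alone equals the profitability of beetle larvae: λ·10/(1 + λ·2.1) = 6.6/4.7 = 1.404.
Rearranging, λ(10 − 1.404×2.1) = 1.404, so λ = 1.404/7.051 = 0.1992 per s.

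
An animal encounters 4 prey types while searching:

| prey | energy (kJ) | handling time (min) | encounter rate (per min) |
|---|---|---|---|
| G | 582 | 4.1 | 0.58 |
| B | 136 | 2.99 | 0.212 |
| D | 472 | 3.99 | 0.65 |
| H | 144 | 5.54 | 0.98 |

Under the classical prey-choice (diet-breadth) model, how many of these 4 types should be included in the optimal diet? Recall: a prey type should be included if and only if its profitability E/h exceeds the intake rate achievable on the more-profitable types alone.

2

Profitabilities (E/h, kJ/min): G 142, D 118, B 45.5, H 26. Add prey in this order while the next type's profitability exceeds the intake rate on those already taken.
Rate on top 1: 99.93. D: 118 > 99.93 → include.
Rate on top 2: 107.9. B: 45.5 < 107.9 → exclude; stop.
Optimal diet: G, D — 2 of 4 types.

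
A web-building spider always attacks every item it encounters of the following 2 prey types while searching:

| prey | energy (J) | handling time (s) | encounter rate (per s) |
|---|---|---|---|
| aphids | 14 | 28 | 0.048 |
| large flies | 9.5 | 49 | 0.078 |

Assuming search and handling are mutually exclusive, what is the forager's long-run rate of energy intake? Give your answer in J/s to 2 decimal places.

0.23 J/s

R = (0.048×14 + 0.078×9.5) / (1 + 0.048×28 + 0.078×49) = 1.413/6.166 = 0.2292 J/s.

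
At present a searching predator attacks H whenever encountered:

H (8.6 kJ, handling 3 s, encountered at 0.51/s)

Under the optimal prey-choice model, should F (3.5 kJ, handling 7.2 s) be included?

No

On H alone, R = ΣλE/(1+Σλh) = 4.386/2.53 = 1.734 kJ/s.
Profitability of F: 3.5/7.2 = 0.4861 kJ/s.
Since 0.4861 < R, time spent handling F is better spent searching.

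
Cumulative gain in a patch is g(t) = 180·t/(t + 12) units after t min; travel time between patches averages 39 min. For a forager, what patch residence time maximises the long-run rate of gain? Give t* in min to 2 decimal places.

Optimal t* satisfies g'(t*) = g(t*)/(T + t*).
g'(t) = 180·12/(t + 12)². Setting 180·12/(t+12)² = 180t/[(t+12)(39+t)] gives 12(39+t) = t(t+12), so t² = 12×39 = 468.
t* = √468 = 21.63 min.

21.63 min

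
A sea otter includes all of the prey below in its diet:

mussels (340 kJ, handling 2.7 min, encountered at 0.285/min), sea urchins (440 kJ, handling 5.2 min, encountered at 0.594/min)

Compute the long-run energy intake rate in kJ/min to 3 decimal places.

R = (0.285×340 + 0.594×440) / (1 + 0.285×2.7 + 0.594×5.2) = 358.3/4.858 = 73.74 kJ/min.

73.742 kJ/min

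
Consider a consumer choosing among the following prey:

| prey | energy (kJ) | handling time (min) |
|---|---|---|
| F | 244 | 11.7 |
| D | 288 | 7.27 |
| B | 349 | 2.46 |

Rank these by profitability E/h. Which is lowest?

F

Profitability E/h (kJ/min): F = 244/11.7 = 20.9, D = 288/7.27 = 39.6, B = 349/2.46 = 142.
Ranked: B > D > F.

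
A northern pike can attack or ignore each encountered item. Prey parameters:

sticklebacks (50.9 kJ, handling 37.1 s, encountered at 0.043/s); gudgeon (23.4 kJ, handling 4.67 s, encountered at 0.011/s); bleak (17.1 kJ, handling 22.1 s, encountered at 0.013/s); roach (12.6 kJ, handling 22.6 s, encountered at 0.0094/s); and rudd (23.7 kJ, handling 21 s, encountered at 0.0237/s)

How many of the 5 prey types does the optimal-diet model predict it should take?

Rank by E/h (kJ/s): gudgeon 5.01, sticklebacks 1.37, rudd 1.13, bleak 0.774, roach 0.558. Include each in turn until the next type's E/h falls below the running intake rate.
Rate on top 1: 0.2448. sticklebacks: 1.37 > 0.2448 → include.
Rate on top 2: 0.9242. rudd: 1.13 > 0.9242 → include.
Rate on top 3: 0.9566. bleak: 0.774 < 0.9566 → exclude; stop.
Optimal diet: gudgeon, sticklebacks, rudd — 3 of 5 types.

3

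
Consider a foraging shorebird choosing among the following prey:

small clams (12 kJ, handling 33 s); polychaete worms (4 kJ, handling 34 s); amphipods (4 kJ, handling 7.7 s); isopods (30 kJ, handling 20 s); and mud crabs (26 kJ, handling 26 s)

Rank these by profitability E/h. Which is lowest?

Profitability E/h (kJ/s): small clams = 12/33 = 0.364, polychaete worms = 4/34 = 0.118, amphipods = 4/7.7 = 0.519, isopods = 30/20 = 1.5, mud crabs = 26/26 = 1.
Ranked: isopods > mud crabs > amphipods > small clams > polychaete worms.

polychaete worms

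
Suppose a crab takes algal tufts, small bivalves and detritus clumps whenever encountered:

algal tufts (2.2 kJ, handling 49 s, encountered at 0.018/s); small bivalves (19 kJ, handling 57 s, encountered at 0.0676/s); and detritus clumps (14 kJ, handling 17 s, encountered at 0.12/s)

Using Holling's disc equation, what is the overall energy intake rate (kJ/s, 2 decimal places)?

0.39 kJ/s

Energy encountered per unit search time: 0.018×2.2 + 0.0676×19 + 0.12×14 = 3.004 kJ/s.
Handling time per unit search time: 0.018×49 + 0.0676×57 + 0.12×17 = 6.775.
Rate = 3.004/(1 + 6.775) = 0.3864 kJ/s.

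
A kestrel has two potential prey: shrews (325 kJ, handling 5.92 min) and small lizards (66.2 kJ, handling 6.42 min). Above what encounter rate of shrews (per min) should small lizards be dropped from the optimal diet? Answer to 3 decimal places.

0.039 per min

At the threshold, the rate on shrews alone equals the profitability of small lizards: λ·325/(1 + λ·5.92) = 66.2/6.42 = 10.31.
Rearranging, λ(325 − 10.31×5.92) = 10.31, so λ = 10.31/264 = 0.03907 per min.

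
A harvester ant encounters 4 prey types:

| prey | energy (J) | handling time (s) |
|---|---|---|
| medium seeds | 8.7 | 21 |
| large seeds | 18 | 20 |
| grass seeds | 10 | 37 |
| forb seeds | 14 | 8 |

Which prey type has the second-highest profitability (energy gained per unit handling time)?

In descending order of E/h:
forb seeds: 14/8 = 1.75 J/s
large seeds: 18/20 = 0.9 J/s
medium seeds: 8.7/21 = 0.414 J/s
grass seeds: 10/37 = 0.27 J/s

large seeds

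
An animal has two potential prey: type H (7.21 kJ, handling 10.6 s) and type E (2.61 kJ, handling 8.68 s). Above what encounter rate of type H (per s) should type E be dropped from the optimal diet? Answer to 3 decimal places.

Drop type E once their profitability E₂/h₂ falls below the rate achievable on type H alone: E₂/h₂ = λE₁/(1 + λh₁).
Solve for λ: λE₁h₂ = E₂(1 + λh₁) → λ(E₁h₂ − E₂h₁) = E₂ → λ = E₂/(E₁h₂ − E₂h₁).
λ = 2.61/(7.21×8.68 − 2.61×10.6) = 2.61/34.92 = 0.07475 per s.

0.075 per s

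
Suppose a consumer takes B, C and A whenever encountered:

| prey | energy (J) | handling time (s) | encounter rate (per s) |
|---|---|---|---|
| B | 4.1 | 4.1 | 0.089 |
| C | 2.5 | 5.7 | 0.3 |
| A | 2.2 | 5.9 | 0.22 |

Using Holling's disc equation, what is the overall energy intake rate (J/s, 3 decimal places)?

R = (0.089×4.1 + 0.3×2.5 + 0.22×2.2) / (1 + 0.089×4.1 + 0.3×5.7 + 0.22×5.9) = 1.599/4.373 = 0.3656 J/s.

0.366 J/s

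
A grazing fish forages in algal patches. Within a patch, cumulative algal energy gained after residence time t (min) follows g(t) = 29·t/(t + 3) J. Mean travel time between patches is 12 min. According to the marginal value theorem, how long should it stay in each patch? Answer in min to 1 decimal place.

By the marginal value theorem, leave when the instantaneous gain rate g'(t) equals the habitat-wide average g(t)/(T + t).
g'(t) = 29·3/(t + 3)². Setting 29·3/(t+3)² = 29t/[(t+3)(12+t)] gives 3(12+t) = t(t+3), so t² = 3×12 = 36.
t* = √36 = 6 min.

6.0 min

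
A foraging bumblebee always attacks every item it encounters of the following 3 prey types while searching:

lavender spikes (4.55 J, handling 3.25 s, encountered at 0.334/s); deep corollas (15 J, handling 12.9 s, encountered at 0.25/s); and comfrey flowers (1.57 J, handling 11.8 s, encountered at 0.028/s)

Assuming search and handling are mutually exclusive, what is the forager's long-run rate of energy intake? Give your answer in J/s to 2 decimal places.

0.94 J/s

Energy encountered per unit search time: 0.334×4.55 + 0.25×15 + 0.028×1.57 = 5.314 J/s.
Handling time per unit search time: 0.334×3.25 + 0.25×12.9 + 0.028×11.8 = 4.641.
Rate = 5.314/(1 + 4.641) = 0.942 J/s.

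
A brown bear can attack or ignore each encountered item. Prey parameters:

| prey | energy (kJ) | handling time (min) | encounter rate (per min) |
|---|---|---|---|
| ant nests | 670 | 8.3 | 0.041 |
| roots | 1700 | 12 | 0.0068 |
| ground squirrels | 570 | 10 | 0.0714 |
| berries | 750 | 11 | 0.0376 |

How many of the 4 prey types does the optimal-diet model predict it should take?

Profitabilities (E/h, kJ/min): roots 142, ant nests 80.7, berries 68.2, ground squirrels 57. Add prey in this order while the next type's profitability exceeds the intake rate on those already taken.
Rate on top 1: 10.69. ant nests: 80.7 > 10.69 → include.
Rate on top 2: 27.45. berries: 68.2 > 27.45 → include.
Rate on top 3: 36.63. ground squirrels: 57 > 36.63 → include.
Optimal diet: roots, ant nests, berries, ground squirrels — 4 of 4 types.

4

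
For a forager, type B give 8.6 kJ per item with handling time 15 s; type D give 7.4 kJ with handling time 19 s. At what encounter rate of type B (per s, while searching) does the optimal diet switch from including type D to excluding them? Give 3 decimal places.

0.141 per s

The zero-one rule: include type D iff E₂/h₂ > λE₁/(1+λh₁). Equality gives the switch point.
λE₁h₂ = E₂ + λE₂h₁ ⇒ λ = E₂/(E₁h₂ − E₂h₁) = 7.4/(163.4 − 111) = 0.1412 per s.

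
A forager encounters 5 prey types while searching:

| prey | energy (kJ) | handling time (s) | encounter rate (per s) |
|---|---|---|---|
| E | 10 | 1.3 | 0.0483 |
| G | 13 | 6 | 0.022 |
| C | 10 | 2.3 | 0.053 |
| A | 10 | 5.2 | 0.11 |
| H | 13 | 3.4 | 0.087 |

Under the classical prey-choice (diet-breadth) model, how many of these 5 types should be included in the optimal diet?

Rank by E/h (kJ/s): E 7.69, C 4.35, H 3.82, G 2.17, A 1.92. Include each in turn until the next type's E/h falls below the running intake rate.
Rate on top 1: 0.4545. C: 4.35 > 0.4545 → include.
Rate on top 2: 0.8551. H: 3.82 > 0.8551 → include.
Rate on top 3: 1.448. G: 2.17 > 1.448 → include.
Rate on top 4: 1.507. A: 1.92 > 1.507 → include.
Optimal diet: E, C, H, G, A — 5 of 5 types.

5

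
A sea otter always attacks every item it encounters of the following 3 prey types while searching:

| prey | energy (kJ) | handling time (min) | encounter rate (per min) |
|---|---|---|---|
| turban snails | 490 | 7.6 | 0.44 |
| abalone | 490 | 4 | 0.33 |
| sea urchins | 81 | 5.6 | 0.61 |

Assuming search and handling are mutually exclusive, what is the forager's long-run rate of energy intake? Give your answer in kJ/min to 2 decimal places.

Energy encountered per unit search time: 0.44×490 + 0.33×490 + 0.61×81 = 426.7 kJ/min.
Handling time per unit search time: 0.44×7.6 + 0.33×4 + 0.61×5.6 = 8.08.
Rate = 426.7/(1 + 8.08) = 46.99 kJ/min.

46.99 kJ/min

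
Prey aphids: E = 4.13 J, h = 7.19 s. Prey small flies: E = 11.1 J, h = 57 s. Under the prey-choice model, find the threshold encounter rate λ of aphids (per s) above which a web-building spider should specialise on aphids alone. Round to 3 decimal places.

0.071 per s

Drop small flies once their profitability E₂/h₂ falls below the rate achievable on aphids alone: E₂/h₂ = λE₁/(1 + λh₁).
Solve for λ: λE₁h₂ = E₂(1 + λh₁) → λ(E₁h₂ − E₂h₁) = E₂ → λ = E₂/(E₁h₂ − E₂h₁).
λ = 11.1/(4.13×57 − 11.1×7.19) = 11.1/155.6 = 0.07134 per s.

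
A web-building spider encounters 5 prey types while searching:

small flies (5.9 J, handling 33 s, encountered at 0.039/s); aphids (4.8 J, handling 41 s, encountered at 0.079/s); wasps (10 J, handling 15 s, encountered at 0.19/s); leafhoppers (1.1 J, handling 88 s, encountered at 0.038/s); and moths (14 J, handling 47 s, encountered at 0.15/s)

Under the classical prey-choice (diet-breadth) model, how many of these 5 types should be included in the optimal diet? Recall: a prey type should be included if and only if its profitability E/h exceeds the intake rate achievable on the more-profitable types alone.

E/h in descending order: wasps 0.667, moths 0.298, small flies 0.179, aphids 0.117, leafhoppers 0.0125 J/s. The optimal diet is the largest prefix of this list for which every included type satisfies E_i/h_i > R on the types above it.
Rate on top 1: 0.4935. moths: 0.298 < 0.4935 → exclude; stop.
Optimal diet: wasps — 1 of 5 types.

1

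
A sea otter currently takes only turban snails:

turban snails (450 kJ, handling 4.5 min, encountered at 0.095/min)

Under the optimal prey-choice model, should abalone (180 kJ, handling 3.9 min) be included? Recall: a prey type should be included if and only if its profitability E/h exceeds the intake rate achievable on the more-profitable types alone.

Current rate: (0.095×450)/(1 + 0.095×4.5) = 29.95 kJ/min.
abalone: E/h = 180/3.9 = 46.15 kJ/min.
Since 46.15 > R, including abalone increases the long-run rate.

Yes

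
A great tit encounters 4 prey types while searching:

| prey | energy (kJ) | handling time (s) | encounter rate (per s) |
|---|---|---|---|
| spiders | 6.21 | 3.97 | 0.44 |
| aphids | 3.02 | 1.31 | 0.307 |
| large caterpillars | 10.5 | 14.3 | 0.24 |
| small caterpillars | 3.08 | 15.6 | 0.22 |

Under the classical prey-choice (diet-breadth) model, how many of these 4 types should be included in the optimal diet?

Profitabilities (E/h, kJ/s): aphids 2.31, spiders 1.56, large caterpillars 0.734, small caterpillars 0.197. Add prey in this order while the next type's profitability exceeds the intake rate on those already taken.
Rate on top 1: 0.6612. spiders: 1.56 > 0.6612 → include.
Rate on top 2: 1.162. large caterpillars: 0.734 < 1.162 → exclude; stop.
Optimal diet: aphids, spiders — 2 of 4 types.

2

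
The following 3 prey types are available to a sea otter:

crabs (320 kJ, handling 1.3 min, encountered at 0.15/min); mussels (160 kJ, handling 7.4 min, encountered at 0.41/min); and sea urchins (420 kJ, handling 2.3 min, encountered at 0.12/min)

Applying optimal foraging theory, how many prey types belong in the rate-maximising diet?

2

Profitabilities (E/h, kJ/min): crabs 246, sea urchins 183, mussels 21.6. Add prey in this order while the next type's profitability exceeds the intake rate on those already taken.
Rate on top 1: 40.17. sea urchins: 183 > 40.17 → include.
Rate on top 2: 66.89. mussels: 21.6 < 66.89 → exclude; stop.
Optimal diet: crabs, sea urchins — 2 of 3 types.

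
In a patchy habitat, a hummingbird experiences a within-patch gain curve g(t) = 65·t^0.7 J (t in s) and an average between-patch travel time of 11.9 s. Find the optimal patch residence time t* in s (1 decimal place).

27.8 s

By the marginal value theorem, leave when the instantaneous gain rate g'(t) equals the habitat-wide average g(t)/(T + t).
g'(t) = 0.7·65·t^-0.3. Setting 0.7·65·t^-0.3 = 65·t^0.7/(11.9+t) gives 0.7(11.9+t) = t, so 0.30·t = 0.7×11.9.
t* = 0.7×11.9/0.30 = 27.77 s.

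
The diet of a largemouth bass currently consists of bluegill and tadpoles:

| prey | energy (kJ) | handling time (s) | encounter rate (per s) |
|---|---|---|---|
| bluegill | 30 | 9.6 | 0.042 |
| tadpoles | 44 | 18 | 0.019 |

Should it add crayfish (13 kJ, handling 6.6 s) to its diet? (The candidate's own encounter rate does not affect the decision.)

On bluegill and tadpoles alone, R = ΣλE/(1+Σλh) = 2.096/1.745 = 1.201 kJ/s.
crayfish: E/h = 13/6.6 = 1.97 kJ/s.
Since 1.97 > R, including crayfish increases the long-run rate.

Yes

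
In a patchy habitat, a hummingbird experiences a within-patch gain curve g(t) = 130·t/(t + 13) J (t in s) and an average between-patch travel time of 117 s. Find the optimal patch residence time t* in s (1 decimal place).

By the marginal value theorem, leave when the instantaneous gain rate g'(t) equals the habitat-wide average g(t)/(T + t).
g'(t) = 130·13/(t + 13)². Setting 130·13/(t+13)² = 130t/[(t+13)(117+t)] gives 13(117+t) = t(t+13), so t² = 13×117 = 1521.
t* = √1521 = 39 s.

39.0 s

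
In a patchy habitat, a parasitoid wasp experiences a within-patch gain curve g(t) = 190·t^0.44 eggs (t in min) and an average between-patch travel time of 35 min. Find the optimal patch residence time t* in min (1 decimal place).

By the marginal value theorem, leave when the instantaneous gain rate g'(t) equals the habitat-wide average g(t)/(T + t).
g'(t) = 0.44·190·t^-0.56. Setting 0.44·190·t^-0.56 = 190·t^0.44/(35+t) gives 0.44(35+t) = t, so 0.56·t = 0.44×35.
t* = 0.44×35/0.56 = 27.5 min.

27.5 min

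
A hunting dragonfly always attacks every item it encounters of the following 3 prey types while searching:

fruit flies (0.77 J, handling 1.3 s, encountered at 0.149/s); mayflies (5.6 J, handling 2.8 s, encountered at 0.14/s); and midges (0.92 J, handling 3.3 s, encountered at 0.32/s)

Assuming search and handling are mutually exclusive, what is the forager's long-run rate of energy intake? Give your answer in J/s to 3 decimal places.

R = Σλ_iE_i / (1 + Σλ_ih_i)
Numerator: 0.149×0.77 + 0.14×5.6 + 0.32×0.92 = 1.193
Denominator: 1 + 0.149×1.3 + 0.14×2.8 + 0.32×3.3 = 2.642
R = 1.193/2.642 = 0.4517 J/s

0.452 J/s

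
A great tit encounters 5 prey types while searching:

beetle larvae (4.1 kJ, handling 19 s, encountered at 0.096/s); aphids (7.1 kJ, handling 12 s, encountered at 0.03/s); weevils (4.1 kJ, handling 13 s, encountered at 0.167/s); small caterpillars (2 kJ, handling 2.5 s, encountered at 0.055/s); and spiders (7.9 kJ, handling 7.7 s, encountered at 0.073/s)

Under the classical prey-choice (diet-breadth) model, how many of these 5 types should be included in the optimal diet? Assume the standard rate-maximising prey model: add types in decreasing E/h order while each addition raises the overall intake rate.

E/h in descending order: spiders 1.03, small caterpillars 0.8, aphids 0.592, weevils 0.315, beetle larvae 0.216 kJ/s. The optimal diet is the largest prefix of this list for which every included type satisfies E_i/h_i > R on the types above it.
Rate on top 1: 0.3692. small caterpillars: 0.8 > 0.3692 → include.
Rate on top 2: 0.404. aphids: 0.592 > 0.404 → include.
Rate on top 3: 0.4368. weevils: 0.315 < 0.4368 → exclude; stop.
Optimal diet: spiders, small caterpillars, aphids — 3 of 5 types.

3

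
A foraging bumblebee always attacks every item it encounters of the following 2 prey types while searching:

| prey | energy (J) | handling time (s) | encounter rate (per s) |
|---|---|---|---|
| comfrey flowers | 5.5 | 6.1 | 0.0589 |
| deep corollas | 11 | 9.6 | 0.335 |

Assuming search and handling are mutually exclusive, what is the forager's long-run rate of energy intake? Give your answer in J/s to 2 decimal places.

R = Σλ_iE_i / (1 + Σλ_ih_i)
Numerator: 0.0589×5.5 + 0.335×11 = 4.009
Denominator: 1 + 0.0589×6.1 + 0.335×9.6 = 4.575
R = 4.009/4.575 = 0.8762 J/s

0.88 J/s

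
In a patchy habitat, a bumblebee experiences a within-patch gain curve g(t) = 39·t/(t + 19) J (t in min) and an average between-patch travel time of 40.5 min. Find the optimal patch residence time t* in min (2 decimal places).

By the marginal value theorem, leave when the instantaneous gain rate g'(t) equals the habitat-wide average g(t)/(T + t).
g'(t) = 39·19/(t + 19)². Setting 39·19/(t+19)² = 39t/[(t+19)(40.5+t)] gives 19(40.5+t) = t(t+19), so t² = 19×40.5 = 769.5.
t* = √769.5 = 27.74 min.

27.74 min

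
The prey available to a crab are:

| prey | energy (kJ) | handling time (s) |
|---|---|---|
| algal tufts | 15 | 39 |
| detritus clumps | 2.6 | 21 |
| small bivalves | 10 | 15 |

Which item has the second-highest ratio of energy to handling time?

Profitability E/h (kJ/s): algal tufts = 15/39 = 0.385, detritus clumps = 2.6/21 = 0.124, small bivalves = 10/15 = 0.667.
Ranked: small bivalves > algal tufts > detritus clumps.

algal tufts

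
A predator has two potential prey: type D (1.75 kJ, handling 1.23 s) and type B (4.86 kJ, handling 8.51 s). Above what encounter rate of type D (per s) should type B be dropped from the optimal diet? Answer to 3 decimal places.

Drop type B once their profitability E₂/h₂ falls below the rate achievable on type D alone: E₂/h₂ = λE₁/(1 + λh₁).
Solve for λ: λE₁h₂ = E₂(1 + λh₁) → λ(E₁h₂ − E₂h₁) = E₂ → λ = E₂/(E₁h₂ − E₂h₁).
λ = 4.86/(1.75×8.51 − 4.86×1.23) = 4.86/8.915 = 0.5452 per s.

0.545 per s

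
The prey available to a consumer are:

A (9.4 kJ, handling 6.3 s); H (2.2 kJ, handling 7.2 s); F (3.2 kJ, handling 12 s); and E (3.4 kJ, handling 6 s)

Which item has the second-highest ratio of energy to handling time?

Profitability E/h (kJ/s): A = 9.4/6.3 = 1.49, H = 2.2/7.2 = 0.306, F = 3.2/12 = 0.267, E = 3.4/6 = 0.567.
Ranked: A > E > H > F.

E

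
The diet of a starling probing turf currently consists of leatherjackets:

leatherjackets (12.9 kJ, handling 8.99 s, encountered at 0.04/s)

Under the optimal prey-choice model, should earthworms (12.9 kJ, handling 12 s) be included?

Intake rate on the current diet: R = (0.04×12.9) / (1 + 0.04×8.99) = 0.516/1.36 = 0.3795 kJ/s.
Profitability of earthworms: 12.9/12 = 1.075 kJ/s.
Since 1.075 > R, including earthworms increases the long-run rate.

Yes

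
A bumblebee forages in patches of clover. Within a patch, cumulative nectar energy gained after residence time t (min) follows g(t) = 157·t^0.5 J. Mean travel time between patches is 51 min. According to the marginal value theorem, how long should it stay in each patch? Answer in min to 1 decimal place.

51.0 min

Optimal t* satisfies g'(t*) = g(t*)/(T + t*).
g'(t) = 0.5·157·t^-0.5. Setting 0.5·157·t^-0.5 = 157·t^0.5/(51+t) gives 0.5(51+t) = t, so 0.50·t = 0.5×51.
t* = 0.5×51/0.50 = 51 min.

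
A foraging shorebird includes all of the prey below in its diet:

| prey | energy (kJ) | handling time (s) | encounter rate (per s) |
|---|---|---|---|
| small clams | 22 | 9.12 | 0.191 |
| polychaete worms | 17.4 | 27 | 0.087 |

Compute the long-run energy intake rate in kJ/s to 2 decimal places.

Energy encountered per unit search time: 0.191×22 + 0.087×17.4 = 5.716 kJ/s.
Handling time per unit search time: 0.191×9.12 + 0.087×27 = 4.091.
Rate = 5.716/(1 + 4.091) = 1.123 kJ/s.

1.12 kJ/s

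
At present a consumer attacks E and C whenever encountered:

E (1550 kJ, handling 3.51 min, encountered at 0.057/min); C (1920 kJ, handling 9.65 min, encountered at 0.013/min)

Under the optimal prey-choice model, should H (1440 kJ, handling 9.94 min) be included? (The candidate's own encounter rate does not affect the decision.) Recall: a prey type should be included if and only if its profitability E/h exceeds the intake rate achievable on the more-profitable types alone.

On E and C alone, R = ΣλE/(1+Σλh) = 113.3/1.326 = 85.48 kJ/min.
H: E/h = 1440/9.94 = 144.9 kJ/min.
Since 144.9 > R, including H increases the long-run rate.

Yes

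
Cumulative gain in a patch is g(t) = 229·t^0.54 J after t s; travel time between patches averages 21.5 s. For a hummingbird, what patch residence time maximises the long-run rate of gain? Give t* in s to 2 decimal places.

Maximise g(t)/(T+t): set derivative to zero → g'(t)(T+t) = g(t).
g'(t) = 0.54·229·t^-0.46. Setting 0.54·229·t^-0.46 = 229·t^0.54/(21.5+t) gives 0.54(21.5+t) = t, so 0.46·t = 0.54×21.5.
t* = 0.54×21.5/0.46 = 25.24 s.

25.24 s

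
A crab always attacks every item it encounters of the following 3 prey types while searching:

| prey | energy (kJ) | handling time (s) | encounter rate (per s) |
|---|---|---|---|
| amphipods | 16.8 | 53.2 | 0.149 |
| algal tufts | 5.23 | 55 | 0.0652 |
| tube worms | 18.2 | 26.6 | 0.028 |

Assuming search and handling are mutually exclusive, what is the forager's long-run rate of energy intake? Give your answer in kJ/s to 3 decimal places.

0.253 kJ/s

R = Σλ_iE_i / (1 + Σλ_ih_i)
Numerator: 0.149×16.8 + 0.0652×5.23 + 0.028×18.2 = 3.354
Denominator: 1 + 0.149×53.2 + 0.0652×55 + 0.028×26.6 = 13.26
R = 3.354/13.26 = 0.253 kJ/s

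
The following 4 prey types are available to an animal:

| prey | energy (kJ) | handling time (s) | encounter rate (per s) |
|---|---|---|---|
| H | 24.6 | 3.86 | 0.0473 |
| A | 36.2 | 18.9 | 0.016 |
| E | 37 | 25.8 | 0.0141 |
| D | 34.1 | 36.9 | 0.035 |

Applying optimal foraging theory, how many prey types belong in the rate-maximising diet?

Rank by E/h (kJ/s): H 6.37, A 1.92, E 1.43, D 0.924. Include each in turn until the next type's E/h falls below the running intake rate.
Rate on top 1: 0.9839. A: 1.92 > 0.9839 → include.
Rate on top 2: 1.174. E: 1.43 > 1.174 → include.
Rate on top 3: 1.225. D: 0.924 < 1.225 → exclude; stop.
Optimal diet: H, A, E — 3 of 4 types.

3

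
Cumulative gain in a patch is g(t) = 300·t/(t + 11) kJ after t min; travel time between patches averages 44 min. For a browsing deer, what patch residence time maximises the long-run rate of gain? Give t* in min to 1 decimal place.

22.0 min

By the marginal value theorem, leave when the instantaneous gain rate g'(t) equals the habitat-wide average g(t)/(T + t).
g'(t) = 300·11/(t + 11)². Setting 300·11/(t+11)² = 300t/[(t+11)(44+t)] gives 11(44+t) = t(t+11), so t² = 11×44 = 484.
t* = √484 = 22 min.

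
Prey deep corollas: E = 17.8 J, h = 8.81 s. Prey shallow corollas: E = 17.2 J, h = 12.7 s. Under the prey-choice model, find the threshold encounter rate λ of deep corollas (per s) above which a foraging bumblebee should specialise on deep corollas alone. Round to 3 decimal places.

Drop shallow corollas once their profitability E₂/h₂ falls below the rate achievable on deep corollas alone: E₂/h₂ = λE₁/(1 + λh₁).
Solve for λ: λE₁h₂ = E₂(1 + λh₁) → λ(E₁h₂ − E₂h₁) = E₂ → λ = E₂/(E₁h₂ − E₂h₁).
λ = 17.2/(17.8×12.7 − 17.2×8.81) = 17.2/74.53 = 0.2308 per s.

0.231 per s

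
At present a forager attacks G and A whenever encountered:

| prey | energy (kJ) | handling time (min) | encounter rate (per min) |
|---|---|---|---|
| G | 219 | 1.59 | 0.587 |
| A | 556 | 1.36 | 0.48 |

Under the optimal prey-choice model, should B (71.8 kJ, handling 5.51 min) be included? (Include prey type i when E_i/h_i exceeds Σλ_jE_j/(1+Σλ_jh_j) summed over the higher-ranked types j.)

On G and A alone, R = ΣλE/(1+Σλh) = 395.4/2.586 = 152.9 kJ/min.
B: E/h = 71.8/5.51 = 13.03 kJ/min.
Since 13.03 < R, time spent handling B is better spent searching.

No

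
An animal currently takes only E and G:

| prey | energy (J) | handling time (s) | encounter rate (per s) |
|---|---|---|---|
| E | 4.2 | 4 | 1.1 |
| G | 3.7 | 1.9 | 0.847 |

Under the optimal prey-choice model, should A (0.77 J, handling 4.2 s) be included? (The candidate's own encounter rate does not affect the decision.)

No

Intake rate on the current diet: R = (1.1×4.2 + 0.847×3.7) / (1 + 1.1×4 + 0.847×1.9) = 7.754/7.009 = 1.106 J/s.
Profitability of A: 0.77/4.2 = 0.1833 J/s.
0.1833 < 1.106, so adding A would lower the average — exclude it.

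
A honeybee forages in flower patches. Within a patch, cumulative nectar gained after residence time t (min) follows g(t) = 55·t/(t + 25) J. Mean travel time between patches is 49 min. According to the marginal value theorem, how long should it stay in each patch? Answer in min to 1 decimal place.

By the marginal value theorem, leave when the instantaneous gain rate g'(t) equals the habitat-wide average g(t)/(T + t).
g'(t) = 55·25/(t + 25)². Setting 55·25/(t+25)² = 55t/[(t+25)(49+t)] gives 25(49+t) = t(t+25), so t² = 25×49 = 1225.
t* = √1225 = 35 min.

35.0 min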